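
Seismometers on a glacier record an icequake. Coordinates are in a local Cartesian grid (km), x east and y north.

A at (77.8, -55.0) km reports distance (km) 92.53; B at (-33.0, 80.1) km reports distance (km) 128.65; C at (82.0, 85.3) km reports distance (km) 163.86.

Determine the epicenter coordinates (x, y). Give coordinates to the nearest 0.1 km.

Circle about each station: (x − 77.8)² + (y + 55.0)² = 92.53²; (x + 33.0)² + (y − 80.1)² = 128.65²; (x − 82.0)² + (y − 85.3)² = 163.86².
Subtracting the A equation from the B and C equations removes the quadratic terms:
-221.6 x + 270.2 y = -9561.85
8.4 x + 280.6 y = -13366.05
Solving the 2×2 system: x ≈ -14.4, y ≈ -47.2 km.
Check against A (with the unrounded x, y): √((x − 77.8)²+(y + 55.0)²) = 92.53 ≈ 92.53 km. ✓

(-14.4, -47.2)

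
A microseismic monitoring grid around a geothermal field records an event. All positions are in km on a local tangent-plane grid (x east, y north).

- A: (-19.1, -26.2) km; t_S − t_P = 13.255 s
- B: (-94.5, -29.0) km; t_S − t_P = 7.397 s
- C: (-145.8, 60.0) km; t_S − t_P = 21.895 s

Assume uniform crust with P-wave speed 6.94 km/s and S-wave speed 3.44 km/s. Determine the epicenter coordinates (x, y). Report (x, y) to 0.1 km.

Distance from S−P lag: d = Δt · v_P v_S / (v_P − v_S) = Δt · (6.94·3.44)/(6.94−3.44) ≈ 6.8210·Δt.
So d_A = 90.41, d_B = 50.46, d_C = 149.35 km.
Circle about each station: (x + 19.1)² + (y + 26.2)² = 90.41²; (x + 94.5)² + (y + 29.0)² = 50.46²; (x + 145.8)² + (y − 60.0)² = 149.35².
Subtracting pairs of circle equations eliminates x²+y² and gives linear equations (the radical axes):
-150.8 x − 5.6 y = 14347.76
-253.4 x + 172.4 y = 9674.94
Solving the 2×2 system: x ≈ -92.2, y ≈ -79.4 km.

(-92.2, -79.4)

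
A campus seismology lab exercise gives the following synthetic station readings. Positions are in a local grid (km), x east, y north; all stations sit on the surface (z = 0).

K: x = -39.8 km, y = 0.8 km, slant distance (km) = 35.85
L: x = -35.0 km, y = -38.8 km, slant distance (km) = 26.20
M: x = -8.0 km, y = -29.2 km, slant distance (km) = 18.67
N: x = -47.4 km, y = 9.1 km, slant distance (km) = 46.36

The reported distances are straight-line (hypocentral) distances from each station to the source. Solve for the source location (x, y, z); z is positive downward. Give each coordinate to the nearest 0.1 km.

Each station gives a sphere (x−x_i)² + (y−y_i)² + z² = d_i² (stations at z=0).
Subtracting the K sphere from L and M: z² cancels, leaving linear equations in x and y:
9.6 x − 79.2 y = 1744.54
63.6 x − 60.0 y = 268.61
Solving: x ≈ -18.694, y ≈ -24.293 km (keep extra digits for the depth step; rounded: -18.7, -24.3).
Then from the K sphere: z² = 35.85² − (x + 39.8)² − (y − 0.8)² with x = -18.694, y = -24.293, so z ≈ 14.495 ≈ 14.5 km.
Check against N (with the unrounded solution): distance 46.36 ≈ 46.36 km. ✓

x ≈ -18.7 km, y ≈ -24.3 km, depth ≈ 14.5 km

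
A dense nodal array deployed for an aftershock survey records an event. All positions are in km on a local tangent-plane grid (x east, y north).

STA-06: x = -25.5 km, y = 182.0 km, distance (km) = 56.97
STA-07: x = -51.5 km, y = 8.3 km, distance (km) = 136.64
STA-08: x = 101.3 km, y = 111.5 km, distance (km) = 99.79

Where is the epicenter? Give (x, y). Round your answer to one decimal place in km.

Circle about each station: (x + 25.5)² + (y − 182.0)² = 56.97²; (x + 51.5)² + (y − 8.3)² = 136.64²; (x − 101.3)² + (y − 111.5)² = 99.79².
Subtracting pairs of circle equations eliminates x²+y² and gives linear equations (the radical axes):
-52.0 x − 347.4 y = -46478.02
253.6 x − 141.0 y = -17792.77
Solving the 2×2 system: x ≈ 3.9, y ≈ 133.2 km.

3.9 km east, 133.2 km north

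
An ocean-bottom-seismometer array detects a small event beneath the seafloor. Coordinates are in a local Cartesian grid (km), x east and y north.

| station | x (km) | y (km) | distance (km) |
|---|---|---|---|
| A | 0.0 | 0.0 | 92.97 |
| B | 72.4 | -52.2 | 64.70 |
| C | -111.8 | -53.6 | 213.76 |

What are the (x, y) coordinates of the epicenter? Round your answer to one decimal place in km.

(92.5, 9.3)

Circle about each station: x² + y² = 92.97²; (x − 72.4)² + (y + 52.2)² = 64.70²; (x + 111.8)² + (y + 53.6)² = 213.76².
Subtracting the A equation from the B and C equations removes the quadratic terms:
144.8 x − 104.4 y = 12423.93
-223.6 x − 107.2 y = -21677.72
Solving the 2×2 system: x ≈ 92.5, y ≈ 9.3 km.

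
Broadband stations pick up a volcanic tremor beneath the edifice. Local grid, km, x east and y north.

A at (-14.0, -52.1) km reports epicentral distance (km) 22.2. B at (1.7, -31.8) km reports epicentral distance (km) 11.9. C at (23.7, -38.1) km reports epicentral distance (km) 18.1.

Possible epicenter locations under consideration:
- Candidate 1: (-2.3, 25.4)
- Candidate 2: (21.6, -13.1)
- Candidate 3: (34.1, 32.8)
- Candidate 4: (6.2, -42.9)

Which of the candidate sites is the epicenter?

For each candidate, compare |candidate − station| to the reported distance:
Candidate 1: residuals A 56.2, B 45.4, C 50.5 → max 56.2 km
Candidate 2: residuals A 30.6, B 15.4, C 7.0 → max 30.6 km
Candidate 3: residuals A 75.4, B 60.4, C 53.6 → max 75.4 km
Candidate 4: residuals A 0.0, B 0.1, C 0.0 → max 0.1 km
Only Candidate 4 has all residuals ≈ 0.

Candidate 4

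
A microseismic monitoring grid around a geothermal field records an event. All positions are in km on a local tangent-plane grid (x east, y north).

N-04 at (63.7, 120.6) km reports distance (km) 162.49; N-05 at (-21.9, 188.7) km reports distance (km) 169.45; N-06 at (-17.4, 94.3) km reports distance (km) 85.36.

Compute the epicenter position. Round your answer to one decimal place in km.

x ≈ -68.2 km, y ≈ 25.7 km

Circle about each station: (x − 63.7)² + (y − 120.6)² = 162.49²; (x + 21.9)² + (y − 188.7)² = 169.45²; (x + 17.4)² + (y − 94.3)² = 85.36².
Subtracting the N-04 equation from the N-05 and N-06 equations removes the quadratic terms:
-171.2 x + 136.2 y = 15174.95
-162.2 x − 52.6 y = 9709.87
Solving the 2×2 system: x ≈ -68.2, y ≈ 25.7 km.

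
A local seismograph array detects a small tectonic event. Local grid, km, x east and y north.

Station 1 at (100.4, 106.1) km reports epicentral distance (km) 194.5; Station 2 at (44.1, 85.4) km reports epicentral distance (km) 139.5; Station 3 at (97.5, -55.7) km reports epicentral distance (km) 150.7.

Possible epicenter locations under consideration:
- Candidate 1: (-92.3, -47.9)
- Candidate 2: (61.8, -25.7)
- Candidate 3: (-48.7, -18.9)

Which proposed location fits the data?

Candidate 3

For each candidate, compare |candidate − station| to the reported distance:
Candidate 1: residuals Station 1 52.2, Station 2 51.2, Station 3 39.3 → max 52.2 km
Candidate 2: residuals Station 1 57.2, Station 2 27.0, Station 3 104.1 → max 104.1 km
Candidate 3: residuals Station 1 0.1, Station 2 0.1, Station 3 0.1 → max 0.1 km
Only Candidate 3 has all residuals ≈ 0.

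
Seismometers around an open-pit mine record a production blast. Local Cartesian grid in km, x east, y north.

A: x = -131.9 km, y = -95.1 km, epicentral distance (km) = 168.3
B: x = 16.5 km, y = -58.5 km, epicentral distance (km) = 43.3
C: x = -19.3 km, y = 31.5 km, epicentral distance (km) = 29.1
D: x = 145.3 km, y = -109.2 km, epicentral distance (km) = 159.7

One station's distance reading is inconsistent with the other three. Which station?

Solve using three stations at a time. Using A, B, D (subtract circle equations pairwise → linear system) gives (x, y) ≈ (16.2, -15.2).
Distances from that point to each station vs reported:
  A: calculated 168.3 vs reported 168.3 → residual 0.0 km
  B: calculated 43.3 vs reported 43.3 → residual 0.0 km
  C: calculated 58.6 vs reported 29.1 → residual 29.5 km
  D: calculated 159.7 vs reported 159.7 → residual 0.0 km
A, B, D are mutually consistent (residuals ≈ 0); C is off by 29.5 km.

C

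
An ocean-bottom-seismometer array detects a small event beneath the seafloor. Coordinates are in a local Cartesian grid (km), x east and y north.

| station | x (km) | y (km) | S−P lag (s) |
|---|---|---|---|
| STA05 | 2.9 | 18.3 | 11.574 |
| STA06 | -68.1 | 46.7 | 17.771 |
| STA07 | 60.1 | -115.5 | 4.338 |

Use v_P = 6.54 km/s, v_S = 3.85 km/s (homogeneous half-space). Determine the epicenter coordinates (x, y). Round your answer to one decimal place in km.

32.2 km east, -86.0 km north

Distance from S−P lag: d = Δt · v_P v_S / (v_P − v_S) = Δt · (6.54·3.85)/(6.54−3.85) ≈ 9.3602·Δt.
So d_STA05 = 108.34, d_STA06 = 166.34, d_STA07 = 40.60 km.
Circle about each station: (x − 2.9)² + (y − 18.3)² = 108.34²; (x + 68.1)² + (y − 46.7)² = 166.34²; (x − 60.1)² + (y + 115.5)² = 40.60².
Subtracting pairs of circle equations eliminates x²+y² and gives linear equations (the radical axes):
-142.0 x + 56.8 y = -9456.24
114.4 x − 267.6 y = 26698.16
Solving the 2×2 system: x ≈ 32.2, y ≈ -86.0 km.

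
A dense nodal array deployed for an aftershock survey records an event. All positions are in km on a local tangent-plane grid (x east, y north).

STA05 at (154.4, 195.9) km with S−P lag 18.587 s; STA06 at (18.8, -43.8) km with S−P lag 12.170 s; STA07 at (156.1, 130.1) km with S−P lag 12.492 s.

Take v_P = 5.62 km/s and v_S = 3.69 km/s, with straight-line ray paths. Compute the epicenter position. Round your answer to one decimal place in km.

Distance from S−P lag: d = Δt · v_P v_S / (v_P − v_S) = Δt · (5.62·3.69)/(5.62−3.69) ≈ 10.7450·Δt.
So d_STA05 = 199.72, d_STA06 = 130.77, d_STA07 = 134.23 km.
Circle about each station: (x − 154.4)² + (y − 195.9)² = 199.72²; (x − 18.8)² + (y + 43.8)² = 130.77²; (x − 156.1)² + (y − 130.1)² = 134.23².
Subtracting the STA05 equation from the STA06 and STA07 equations removes the quadratic terms:
-271.2 x − 479.4 y = -37157.00
3.4 x − 131.6 y = 947.44
Solving the 2×2 system: x ≈ 143.2, y ≈ -3.5 km.

x ≈ 143.2 km, y ≈ -3.5 km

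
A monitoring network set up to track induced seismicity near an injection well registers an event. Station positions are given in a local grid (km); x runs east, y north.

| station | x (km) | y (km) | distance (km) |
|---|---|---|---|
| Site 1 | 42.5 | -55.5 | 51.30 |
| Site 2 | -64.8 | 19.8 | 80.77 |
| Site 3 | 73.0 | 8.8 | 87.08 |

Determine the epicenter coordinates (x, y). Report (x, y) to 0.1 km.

(-3.5, -32.8)

Circle about each station: (x − 42.5)² + (y + 55.5)² = 51.30²; (x + 64.8)² + (y − 19.8)² = 80.77²; (x − 73.0)² + (y − 8.8)² = 87.08².
Subtracting pairs of circle equations eliminates x²+y² and gives linear equations (the radical axes):
-214.6 x + 150.6 y = -4187.52
61.0 x + 128.6 y = -4431.30
Solving the 2×2 system: x ≈ -3.5, y ≈ -32.8 km.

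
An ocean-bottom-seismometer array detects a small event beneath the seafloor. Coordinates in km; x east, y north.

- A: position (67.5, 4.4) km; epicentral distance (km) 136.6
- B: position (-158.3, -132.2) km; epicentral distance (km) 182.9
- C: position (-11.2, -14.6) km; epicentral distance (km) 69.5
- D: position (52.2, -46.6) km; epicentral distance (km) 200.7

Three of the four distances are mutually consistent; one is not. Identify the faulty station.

Solve using three stations at a time. Using A, B, C (subtract circle equations pairwise → linear system) gives (x, y) ≈ (-67.3, 26.5).
Distances from that point to each station vs reported:
  A: calculated 136.6 vs reported 136.6 → residual 0.0 km
  B: calculated 182.9 vs reported 182.9 → residual 0.0 km
  C: calculated 69.6 vs reported 69.5 → residual 0.1 km
  D: calculated 140.1 vs reported 200.7 → residual 60.6 km
A, B, C are mutually consistent (residuals ≈ 0); D is off by 60.6 km.

D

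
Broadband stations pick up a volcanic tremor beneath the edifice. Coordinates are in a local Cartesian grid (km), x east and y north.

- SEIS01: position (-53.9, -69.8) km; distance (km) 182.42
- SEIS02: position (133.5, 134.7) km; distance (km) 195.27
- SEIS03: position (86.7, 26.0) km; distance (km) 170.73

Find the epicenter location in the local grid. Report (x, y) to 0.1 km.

-60.5 km east, 112.5 km north

Circle about each station: (x + 53.9)² + (y + 69.8)² = 182.42²; (x − 133.5)² + (y − 134.7)² = 195.27²; (x − 86.7)² + (y − 26.0)² = 170.73².
Subtracting pairs of circle equations eliminates x²+y² and gives linear equations (the radical axes):
374.8 x + 409.0 y = 23335.77
281.2 x + 191.6 y = 4543.96
Solving the 2×2 system: x ≈ -60.5, y ≈ 112.5 km.
Check against SEIS01 (with the unrounded x, y): √((x + 53.9)²+(y + 69.8)²) = 182.40 ≈ 182.42 km. ✓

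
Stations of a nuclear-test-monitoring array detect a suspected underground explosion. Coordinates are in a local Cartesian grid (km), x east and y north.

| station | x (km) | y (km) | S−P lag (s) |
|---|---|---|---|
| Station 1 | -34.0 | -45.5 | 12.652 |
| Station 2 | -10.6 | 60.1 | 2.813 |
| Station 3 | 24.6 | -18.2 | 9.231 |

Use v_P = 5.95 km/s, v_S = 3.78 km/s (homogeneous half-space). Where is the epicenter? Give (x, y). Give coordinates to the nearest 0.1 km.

Distance from S−P lag: d = Δt · v_P v_S / (v_P − v_S) = Δt · (5.95·3.78)/(5.95−3.78) ≈ 10.3645·Δt.
So d_Station 1 = 131.13, d_Station 2 = 29.16, d_Station 3 = 95.67 km.
Circle about each station: (x + 34.0)² + (y + 45.5)² = 131.13²; (x + 10.6)² + (y − 60.1)² = 29.16²; (x − 24.6)² + (y + 18.2)² = 95.67².
Subtracting the Station 1 equation from the Station 2 and Station 3 equations removes the quadratic terms:
46.8 x + 211.2 y = 16842.89
117.2 x + 54.6 y = 5752.48
Solving the 2×2 system: x ≈ 13.3, y ≈ 76.8 km.

(13.3, 76.8)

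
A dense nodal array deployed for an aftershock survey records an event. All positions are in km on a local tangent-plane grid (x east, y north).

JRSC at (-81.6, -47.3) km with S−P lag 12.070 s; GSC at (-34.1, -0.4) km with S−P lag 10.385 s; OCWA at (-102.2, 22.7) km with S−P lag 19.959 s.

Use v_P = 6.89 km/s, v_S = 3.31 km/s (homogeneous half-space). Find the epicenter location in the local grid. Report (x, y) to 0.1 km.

(-5.8, -60.2)

Distance from S−P lag: d = Δt · v_P v_S / (v_P − v_S) = Δt · (6.89·3.31)/(6.89−3.31) ≈ 6.3704·Δt.
So d_JRSC = 76.89, d_GSC = 66.16, d_OCWA = 127.15 km.
Circle about each station: (x + 81.6)² + (y + 47.3)² = 76.89²; (x + 34.1)² + (y + 0.4)² = 66.16²; (x + 102.2)² + (y − 22.7)² = 127.15².
Subtracting pairs of circle equations eliminates x²+y² and gives linear equations (the radical axes):
95.0 x + 93.8 y = -6197.95
-41.2 x + 140.0 y = -8190.77
Solving the 2×2 system: x ≈ -5.8, y ≈ -60.2 km.
Check against JRSC (with the unrounded x, y): √((x + 81.6)²+(y + 47.3)²) = 76.90 ≈ 76.89 km. ✓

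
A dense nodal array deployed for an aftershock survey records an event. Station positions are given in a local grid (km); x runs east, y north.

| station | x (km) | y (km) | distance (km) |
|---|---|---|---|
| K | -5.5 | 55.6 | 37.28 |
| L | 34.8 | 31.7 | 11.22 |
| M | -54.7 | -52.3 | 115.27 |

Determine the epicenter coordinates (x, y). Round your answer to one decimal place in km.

23.6 km east, 32.3 km north

Circle about each station: (x + 5.5)² + (y − 55.6)² = 37.28²; (x − 34.8)² + (y − 31.7)² = 11.22²; (x + 54.7)² + (y + 52.3)² = 115.27².
Subtracting the K equation from the L and M equations removes the quadratic terms:
80.6 x − 47.8 y = 358.23
-98.4 x − 215.8 y = -9291.60
Solving the 2×2 system: x ≈ 23.6, y ≈ 32.3 km.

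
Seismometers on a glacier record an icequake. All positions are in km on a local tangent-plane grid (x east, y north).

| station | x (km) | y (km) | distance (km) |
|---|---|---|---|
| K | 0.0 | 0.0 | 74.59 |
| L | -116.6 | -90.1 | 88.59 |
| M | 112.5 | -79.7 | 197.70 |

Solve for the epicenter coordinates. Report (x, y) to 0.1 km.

Circle about each station: x² + y² = 74.59²; (x + 116.6)² + (y + 90.1)² = 88.59²; (x − 112.5)² + (y + 79.7)² = 197.70².
Subtracting the K equation from the L and M equations removes the quadratic terms:
-233.2 x − 180.2 y = 19429.05
225.0 x − 159.4 y = -14513.28
Solving the 2×2 system: x ≈ -73.5, y ≈ -12.7 km.

(-73.5, -12.7)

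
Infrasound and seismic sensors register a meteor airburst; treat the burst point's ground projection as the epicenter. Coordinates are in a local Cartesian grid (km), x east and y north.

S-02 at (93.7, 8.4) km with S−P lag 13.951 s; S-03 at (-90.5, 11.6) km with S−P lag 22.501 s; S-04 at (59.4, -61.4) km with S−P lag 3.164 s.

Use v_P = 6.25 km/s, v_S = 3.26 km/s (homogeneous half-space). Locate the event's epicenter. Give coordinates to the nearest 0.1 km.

Distance from S−P lag: d = Δt · v_P v_S / (v_P − v_S) = Δt · (6.25·3.26)/(6.25−3.26) ≈ 6.8144·Δt.
So d_S-02 = 95.07, d_S-03 = 153.33, d_S-04 = 21.56 km.
Circle about each station: (x − 93.7)² + (y − 8.4)² = 95.07²; (x + 90.5)² + (y − 11.6)² = 153.33²; (x − 59.4)² + (y + 61.4)² = 21.56².
Subtracting the S-02 equation from the S-03 and S-04 equations removes the quadratic terms:
-368.4 x + 6.4 y = -14997.22
-68.6 x − 139.6 y = 7021.54
Solving the 2×2 system: x ≈ 39.5, y ≈ -69.7 km.

x ≈ 39.5 km, y ≈ -69.7 km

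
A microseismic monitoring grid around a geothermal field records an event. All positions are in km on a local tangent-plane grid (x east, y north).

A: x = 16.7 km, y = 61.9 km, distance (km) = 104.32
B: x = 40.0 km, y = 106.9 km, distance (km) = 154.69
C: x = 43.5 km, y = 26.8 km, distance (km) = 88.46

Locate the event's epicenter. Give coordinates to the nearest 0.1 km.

x ≈ -18.5 km, y ≈ -36.3 km

Circle about each station: (x − 16.7)² + (y − 61.9)² = 104.32²; (x − 40.0)² + (y − 106.9)² = 154.69²; (x − 43.5)² + (y − 26.8)² = 88.46².
Subtracting the A equation from the B and C equations removes the quadratic terms:
46.6 x + 90.0 y = -4129.22
53.6 x − 70.2 y = 1557.48
Solving the 2×2 system: x ≈ -18.5, y ≈ -36.3 km.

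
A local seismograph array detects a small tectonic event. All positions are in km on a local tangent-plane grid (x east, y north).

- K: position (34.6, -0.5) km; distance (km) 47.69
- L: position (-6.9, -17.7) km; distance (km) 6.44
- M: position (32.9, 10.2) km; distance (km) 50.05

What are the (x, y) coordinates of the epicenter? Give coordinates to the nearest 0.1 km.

-11.4 km east, -13.1 km north

Circle about each station: (x − 34.6)² + (y + 0.5)² = 47.69²; (x + 6.9)² + (y + 17.7)² = 6.44²; (x − 32.9)² + (y − 10.2)² = 50.05².
Subtracting the K equation from the L and M equations removes the quadratic terms:
-83.0 x − 34.4 y = 1396.35
-3.4 x + 21.4 y = -241.63
Solving the 2×2 system: x ≈ -11.4, y ≈ -13.1 km.
Check against K (with the unrounded x, y): √((x − 34.6)²+(y + 0.5)²) = 47.69 ≈ 47.69 km. ✓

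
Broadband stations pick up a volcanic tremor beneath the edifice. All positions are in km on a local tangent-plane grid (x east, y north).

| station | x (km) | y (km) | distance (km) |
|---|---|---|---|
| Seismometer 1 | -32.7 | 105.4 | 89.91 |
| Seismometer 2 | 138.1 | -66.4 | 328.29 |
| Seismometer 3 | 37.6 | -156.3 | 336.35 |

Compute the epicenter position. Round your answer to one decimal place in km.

x ≈ -113.9 km, y ≈ 144.0 km

Circle about each station: (x + 32.7)² + (y − 105.4)² = 89.91²; (x − 138.1)² + (y + 66.4)² = 328.29²; (x − 37.6)² + (y + 156.3)² = 336.35².
Subtracting pairs of circle equations eliminates x²+y² and gives linear equations (the radical axes):
341.6 x − 343.6 y = -88388.40
140.6 x − 523.4 y = -91382.51
Solving the 2×2 system: x ≈ -113.9, y ≈ 144.0 km.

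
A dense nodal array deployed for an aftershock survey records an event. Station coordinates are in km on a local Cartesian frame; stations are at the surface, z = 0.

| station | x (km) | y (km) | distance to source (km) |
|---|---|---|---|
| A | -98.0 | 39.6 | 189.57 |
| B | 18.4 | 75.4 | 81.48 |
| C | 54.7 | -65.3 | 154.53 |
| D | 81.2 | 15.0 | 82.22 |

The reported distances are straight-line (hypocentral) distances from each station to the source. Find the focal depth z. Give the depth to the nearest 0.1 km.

Each station gives a sphere (x−x_i)² + (y−y_i)² + z² = d_i² (stations at z=0).
Subtracting the A sphere from B and C: z² cancels, leaving linear equations in x and y:
232.8 x + 71.6 y = 24149.35
305.4 x − 209.8 y = 8141.28
Solving: x ≈ 79.898, y ≈ 77.501 km (keep extra digits for the depth step; rounded: 79.9, 77.5).
Then from the A sphere: z² = 189.57² − (x + 98.0)² − (y − 39.6)² with x = 79.898, y = 77.501, so z ≈ 53.410 ≈ 53.4 km.

z ≈ 53.4 km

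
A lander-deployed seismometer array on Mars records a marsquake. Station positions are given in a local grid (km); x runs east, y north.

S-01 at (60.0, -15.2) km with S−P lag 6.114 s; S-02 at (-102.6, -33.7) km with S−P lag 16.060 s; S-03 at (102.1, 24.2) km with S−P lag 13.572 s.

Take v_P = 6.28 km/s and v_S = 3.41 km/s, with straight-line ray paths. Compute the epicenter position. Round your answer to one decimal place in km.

17.2 km east, -31.0 km north

Distance from S−P lag: d = Δt · v_P v_S / (v_P − v_S) = Δt · (6.28·3.41)/(6.28−3.41) ≈ 7.4616·Δt.
So d_S-01 = 45.62, d_S-02 = 119.83, d_S-03 = 101.27 km.
Circle about each station: (x − 60.0)² + (y + 15.2)² = 45.62²; (x + 102.6)² + (y + 33.7)² = 119.83²; (x − 102.1)² + (y − 24.2)² = 101.27².
Subtracting the S-01 equation from the S-02 and S-03 equations removes the quadratic terms:
-325.2 x − 37.0 y = -4446.63
84.2 x + 78.8 y = -995.42
Solving the 2×2 system: x ≈ 17.2, y ≈ -31.0 km.
Check against S-01 (with the unrounded x, y): √((x − 60.0)²+(y + 15.2)²) = 45.63 ≈ 45.62 km. ✓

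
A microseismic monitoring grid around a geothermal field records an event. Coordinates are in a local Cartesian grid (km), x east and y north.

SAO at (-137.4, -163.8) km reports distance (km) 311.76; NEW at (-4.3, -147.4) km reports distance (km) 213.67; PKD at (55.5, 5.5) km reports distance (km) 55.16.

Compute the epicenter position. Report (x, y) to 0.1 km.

Circle about each station: (x + 137.4)² + (y + 163.8)² = 311.76²; (x + 4.3)² + (y + 147.4)² = 213.67²; (x − 55.5)² + (y − 5.5)² = 55.16².
Subtracting pairs of circle equations eliminates x²+y² and gives linear equations (the radical axes):
266.2 x + 32.8 y = 27575.48
385.8 x + 338.6 y = 51552.97
Solving the 2×2 system: x ≈ 98.7, y ≈ 39.8 km.

98.7 km east, 39.8 km north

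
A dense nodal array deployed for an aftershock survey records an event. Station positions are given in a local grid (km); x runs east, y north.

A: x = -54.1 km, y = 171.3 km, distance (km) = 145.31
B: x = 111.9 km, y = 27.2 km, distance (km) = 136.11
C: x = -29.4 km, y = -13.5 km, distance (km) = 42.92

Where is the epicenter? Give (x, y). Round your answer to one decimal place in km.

-24.2 km east, 29.1 km north

Circle about each station: (x + 54.1)² + (y − 171.3)² = 145.31²; (x − 111.9)² + (y − 27.2)² = 136.11²; (x + 29.4)² + (y + 13.5)² = 42.92².
Subtracting pairs of circle equations eliminates x²+y² and gives linear equations (the radical axes):
332.0 x − 288.2 y = -16419.99
49.4 x − 369.6 y = -11951.02
Solving the 2×2 system: x ≈ -24.2, y ≈ 29.1 km.
Check against A (with the unrounded x, y): √((x + 54.1)²+(y − 171.3)²) = 145.31 ≈ 145.31 km. ✓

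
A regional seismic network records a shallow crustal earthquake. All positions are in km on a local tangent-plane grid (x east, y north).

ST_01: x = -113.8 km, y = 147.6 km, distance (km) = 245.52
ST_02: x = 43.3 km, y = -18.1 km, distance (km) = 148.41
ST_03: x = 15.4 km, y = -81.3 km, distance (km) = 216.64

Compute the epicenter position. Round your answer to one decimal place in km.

Circle about each station: (x + 113.8)² + (y − 147.6)² = 245.52²; (x − 43.3)² + (y + 18.1)² = 148.41²; (x − 15.4)² + (y + 81.3)² = 216.64².
Subtracting the ST_01 equation from the ST_02 and ST_03 equations removes the quadratic terms:
314.2 x − 331.4 y = 5720.84
258.4 x − 457.8 y = -14542.17
Solving the 2×2 system: x ≈ 127.8, y ≈ 103.9 km.

x ≈ 127.8 km, y ≈ 103.9 km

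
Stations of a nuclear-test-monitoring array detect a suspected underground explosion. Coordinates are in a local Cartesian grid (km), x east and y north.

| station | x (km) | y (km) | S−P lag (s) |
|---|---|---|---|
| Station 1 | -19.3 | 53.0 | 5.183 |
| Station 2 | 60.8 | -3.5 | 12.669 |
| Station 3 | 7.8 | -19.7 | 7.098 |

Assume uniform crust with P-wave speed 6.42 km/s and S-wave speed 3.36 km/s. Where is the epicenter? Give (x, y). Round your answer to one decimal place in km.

x ≈ -26.1 km, y ≈ 17.1 km

Distance from S−P lag: d = Δt · v_P v_S / (v_P − v_S) = Δt · (6.42·3.36)/(6.42−3.36) ≈ 7.0494·Δt.
So d_Station 1 = 36.54, d_Station 2 = 89.31, d_Station 3 = 50.04 km.
Circle about each station: (x + 19.3)² + (y − 53.0)² = 36.54²; (x − 60.8)² + (y + 3.5)² = 89.31²; (x − 7.8)² + (y + 19.7)² = 50.04².
Subtracting the Station 1 equation from the Station 2 and Station 3 equations removes the quadratic terms:
160.2 x − 113.0 y = -6113.70
54.2 x − 145.4 y = -3901.39
Solving the 2×2 system: x ≈ -26.1, y ≈ 17.1 km.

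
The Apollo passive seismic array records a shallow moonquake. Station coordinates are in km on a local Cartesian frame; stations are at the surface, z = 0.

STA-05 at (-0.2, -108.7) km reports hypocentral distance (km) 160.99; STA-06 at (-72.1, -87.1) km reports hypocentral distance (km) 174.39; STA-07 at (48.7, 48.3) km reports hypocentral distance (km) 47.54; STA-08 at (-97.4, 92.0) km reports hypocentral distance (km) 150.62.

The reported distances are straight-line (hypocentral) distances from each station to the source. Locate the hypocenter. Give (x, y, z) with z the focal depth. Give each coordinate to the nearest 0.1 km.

Each station gives a sphere (x−x_i)² + (y−y_i)² + z² = d_i² (stations at z=0).
Subtracting the STA-05 sphere from STA-06 and STA-07: z² cancels, leaving linear equations in x and y:
-143.8 x + 43.2 y = -3525.00
97.8 x + 314.0 y = 16546.58
Solving: x ≈ 36.892, y ≈ 41.206 km (keep extra digits for the depth step; rounded: 36.9, 41.2).
Then from the STA-05 sphere: z² = 160.99² − (x + 0.2)² − (y + 108.7)² with x = 36.892, y = 41.206, so z ≈ 45.499 ≈ 45.5 km.

(36.9, 41.2, 45.5)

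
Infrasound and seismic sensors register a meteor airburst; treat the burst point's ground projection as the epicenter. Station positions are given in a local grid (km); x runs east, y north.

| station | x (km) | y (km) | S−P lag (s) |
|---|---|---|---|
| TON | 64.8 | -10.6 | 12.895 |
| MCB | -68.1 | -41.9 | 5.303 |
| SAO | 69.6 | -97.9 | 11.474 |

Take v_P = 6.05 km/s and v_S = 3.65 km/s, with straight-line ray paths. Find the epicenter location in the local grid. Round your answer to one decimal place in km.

x ≈ -33.8 km, y ≈ -76.6 km

Distance from S−P lag: d = Δt · v_P v_S / (v_P − v_S) = Δt · (6.05·3.65)/(6.05−3.65) ≈ 9.2010·Δt.
So d_TON = 118.65, d_MCB = 48.79, d_SAO = 105.57 km.
Circle about each station: (x − 64.8)² + (y + 10.6)² = 118.65²; (x + 68.1)² + (y + 41.9)² = 48.79²; (x − 69.6)² + (y + 97.9)² = 105.57².
Subtracting pairs of circle equations eliminates x²+y² and gives linear equations (the radical axes):
-265.8 x − 62.6 y = 13779.18
9.6 x − 174.6 y = 13049.97
Solving the 2×2 system: x ≈ -33.8, y ≈ -76.6 km.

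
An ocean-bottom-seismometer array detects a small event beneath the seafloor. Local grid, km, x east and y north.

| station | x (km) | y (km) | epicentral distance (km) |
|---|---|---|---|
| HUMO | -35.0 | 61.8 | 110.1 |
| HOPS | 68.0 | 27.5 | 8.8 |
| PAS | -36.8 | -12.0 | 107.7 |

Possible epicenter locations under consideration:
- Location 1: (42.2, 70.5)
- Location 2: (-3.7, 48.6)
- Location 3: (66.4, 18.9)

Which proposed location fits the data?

For each candidate, compare |candidate − station| to the reported distance:
Location 1: residuals HUMO 32.4, HOPS 41.3, PAS 6.5 → max 41.3 km
Location 2: residuals HUMO 76.1, HOPS 65.9, PAS 38.6 → max 76.1 km
Location 3: residuals HUMO 0.0, HOPS 0.1, PAS 0.0 → max 0.1 km
Only Location 3 has all residuals ≈ 0.

Location 3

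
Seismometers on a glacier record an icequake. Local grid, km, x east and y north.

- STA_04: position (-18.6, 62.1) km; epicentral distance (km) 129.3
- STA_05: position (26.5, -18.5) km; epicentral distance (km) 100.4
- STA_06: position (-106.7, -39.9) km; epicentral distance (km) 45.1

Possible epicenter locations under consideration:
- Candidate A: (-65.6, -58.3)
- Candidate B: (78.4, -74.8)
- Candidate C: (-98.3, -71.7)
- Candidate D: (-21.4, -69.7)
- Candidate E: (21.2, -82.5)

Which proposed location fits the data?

For each candidate, compare |candidate − station| to the reported distance:
Candidate A: residuals STA_04 0.1, STA_05 0.1, STA_06 0.1 → max 0.1 km
Candidate B: residuals STA_04 38.5, STA_05 23.8, STA_06 143.3 → max 143.3 km
Candidate C: residuals STA_04 26.4, STA_05 35.3, STA_06 12.2 → max 35.3 km
Candidate D: residuals STA_04 2.5, STA_05 30.3, STA_06 45.3 → max 45.3 km
Candidate E: residuals STA_04 20.7, STA_05 36.2, STA_06 89.7 → max 89.7 km
Only Candidate A has all residuals ≈ 0.

Candidate A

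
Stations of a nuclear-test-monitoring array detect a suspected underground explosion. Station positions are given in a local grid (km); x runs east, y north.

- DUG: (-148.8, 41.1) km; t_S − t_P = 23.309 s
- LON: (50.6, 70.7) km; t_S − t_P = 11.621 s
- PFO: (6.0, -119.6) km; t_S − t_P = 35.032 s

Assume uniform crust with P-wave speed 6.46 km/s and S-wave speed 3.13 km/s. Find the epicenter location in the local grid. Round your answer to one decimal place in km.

(-16.7, 91.9)

Distance from S−P lag: d = Δt · v_P v_S / (v_P − v_S) = Δt · (6.46·3.13)/(6.46−3.13) ≈ 6.0720·Δt.
So d_DUG = 141.53, d_LON = 70.56, d_PFO = 212.71 km.
Circle about each station: (x + 148.8)² + (y − 41.1)² = 141.53²; (x − 50.6)² + (y − 70.7)² = 70.56²; (x − 6.0)² + (y + 119.6)² = 212.71².
Subtracting the DUG equation from the LON and PFO equations removes the quadratic terms:
398.8 x + 59.2 y = -1219.77
309.6 x − 321.4 y = -34705.29
Solving the 2×2 system: x ≈ -16.7, y ≈ 91.9 km.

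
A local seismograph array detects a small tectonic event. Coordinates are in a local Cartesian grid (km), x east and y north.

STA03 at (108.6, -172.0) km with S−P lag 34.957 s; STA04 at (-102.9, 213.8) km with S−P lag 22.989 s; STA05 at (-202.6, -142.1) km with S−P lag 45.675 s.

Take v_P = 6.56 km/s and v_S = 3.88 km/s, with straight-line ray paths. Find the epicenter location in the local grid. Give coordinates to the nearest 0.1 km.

108.7 km east, 160.0 km north

Distance from S−P lag: d = Δt · v_P v_S / (v_P − v_S) = Δt · (6.56·3.88)/(6.56−3.88) ≈ 9.4973·Δt.
So d_STA03 = 332.00, d_STA04 = 218.33, d_STA05 = 433.79 km.
Circle about each station: (x − 108.6)² + (y + 172.0)² = 332.00²; (x + 102.9)² + (y − 213.8)² = 218.33²; (x + 202.6)² + (y + 142.1)² = 433.79².
Subtracting pairs of circle equations eliminates x²+y² and gives linear equations (the radical axes):
-423.0 x + 771.6 y = 77476.90
-622.4 x + 59.8 y = -58088.55
Solving the 2×2 system: x ≈ 108.7, y ≈ 160.0 km.
Check against STA03 (with the unrounded x, y): √((x − 108.6)²+(y + 172.0)²) = 332.00 ≈ 332.00 km. ✓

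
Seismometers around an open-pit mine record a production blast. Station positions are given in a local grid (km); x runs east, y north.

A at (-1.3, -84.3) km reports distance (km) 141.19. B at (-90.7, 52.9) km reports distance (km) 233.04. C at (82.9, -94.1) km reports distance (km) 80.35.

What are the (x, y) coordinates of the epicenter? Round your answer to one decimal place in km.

(128.0, -27.6)

Circle about each station: (x + 1.3)² + (y + 84.3)² = 141.19²; (x + 90.7)² + (y − 52.9)² = 233.04²; (x − 82.9)² + (y + 94.1)² = 80.35².
Subtracting pairs of circle equations eliminates x²+y² and gives linear equations (the radical axes):
-178.8 x + 274.4 y = -30456.31
168.4 x − 19.6 y = 22097.53
Solving the 2×2 system: x ≈ 128.0, y ≈ -27.6 km.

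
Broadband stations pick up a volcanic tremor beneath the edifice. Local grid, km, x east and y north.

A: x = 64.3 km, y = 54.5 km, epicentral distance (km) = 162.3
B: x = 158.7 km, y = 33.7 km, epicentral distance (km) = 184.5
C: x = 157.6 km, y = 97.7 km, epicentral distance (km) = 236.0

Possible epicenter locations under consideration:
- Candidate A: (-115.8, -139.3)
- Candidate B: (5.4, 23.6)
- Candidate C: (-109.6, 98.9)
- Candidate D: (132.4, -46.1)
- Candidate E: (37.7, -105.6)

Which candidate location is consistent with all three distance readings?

Candidate E

For each candidate, compare |candidate − station| to the reported distance:
Candidate A: residuals A 102.3, B 140.0, C 125.8 → max 140.0 km
Candidate B: residuals A 95.8, B 30.9, C 66.7 → max 95.8 km
Candidate C: residuals A 17.2, B 91.6, C 31.2 → max 91.6 km
Candidate D: residuals A 40.8, B 100.5, C 90.0 → max 100.5 km
Candidate E: residuals A 0.0, B 0.0, C 0.0 → max 0.0 km
Only Candidate E has all residuals ≈ 0.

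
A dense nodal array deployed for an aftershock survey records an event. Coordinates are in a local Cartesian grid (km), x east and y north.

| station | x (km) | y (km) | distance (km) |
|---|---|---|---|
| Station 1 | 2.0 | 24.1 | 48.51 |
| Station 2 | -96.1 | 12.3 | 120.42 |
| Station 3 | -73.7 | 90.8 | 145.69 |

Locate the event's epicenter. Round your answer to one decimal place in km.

Circle about each station: (x − 2.0)² + (y − 24.1)² = 48.51²; (x + 96.1)² + (y − 12.3)² = 120.42²; (x + 73.7)² + (y − 90.8)² = 145.69².
Subtracting pairs of circle equations eliminates x²+y² and gives linear equations (the radical axes):
-196.2 x − 23.6 y = -3346.07
-151.4 x + 133.4 y = -5780.84
Solving the 2×2 system: x ≈ 19.6, y ≈ -21.1 km.

19.6 km east, -21.1 km north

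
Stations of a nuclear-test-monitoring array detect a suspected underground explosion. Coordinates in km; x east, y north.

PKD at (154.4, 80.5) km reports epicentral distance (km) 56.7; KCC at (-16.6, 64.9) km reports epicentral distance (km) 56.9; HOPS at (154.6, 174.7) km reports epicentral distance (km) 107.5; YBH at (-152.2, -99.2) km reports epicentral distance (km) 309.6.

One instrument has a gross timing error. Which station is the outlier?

Solve using three stations at a time. Using PKD, HOPS, YBH (subtract circle equations pairwise → linear system) gives (x, y) ≈ (97.8, 83.4).
Distances from that point to each station vs reported:
  PKD: calculated 56.7 vs reported 56.7 → residual 0.0 km
  KCC: calculated 115.9 vs reported 56.9 → residual 59.0 km
  HOPS: calculated 107.5 vs reported 107.5 → residual 0.0 km
  YBH: calculated 309.6 vs reported 309.6 → residual 0.0 km
PKD, HOPS, YBH are mutually consistent (residuals ≈ 0); KCC is off by 59.0 km.

KCC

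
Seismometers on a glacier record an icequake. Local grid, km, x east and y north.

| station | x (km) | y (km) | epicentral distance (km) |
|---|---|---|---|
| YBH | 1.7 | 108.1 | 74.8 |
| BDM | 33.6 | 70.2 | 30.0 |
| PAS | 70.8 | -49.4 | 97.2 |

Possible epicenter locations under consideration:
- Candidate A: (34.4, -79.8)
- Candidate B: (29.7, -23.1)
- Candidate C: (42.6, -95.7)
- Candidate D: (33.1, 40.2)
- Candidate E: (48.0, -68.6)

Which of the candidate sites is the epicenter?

For each candidate, compare |candidate − station| to the reported distance:
Candidate A: residuals YBH 115.9, BDM 120.0, PAS 49.8 → max 120.0 km
Candidate B: residuals YBH 59.4, BDM 63.4, PAS 48.4 → max 63.4 km
Candidate C: residuals YBH 133.1, BDM 136.1, PAS 43.0 → max 136.1 km
Candidate D: residuals YBH 0.0, BDM 0.0, PAS 0.0 → max 0.0 km
Candidate E: residuals YBH 107.9, BDM 109.5, PAS 67.4 → max 109.5 km
Only Candidate D has all residuals ≈ 0.

Candidate D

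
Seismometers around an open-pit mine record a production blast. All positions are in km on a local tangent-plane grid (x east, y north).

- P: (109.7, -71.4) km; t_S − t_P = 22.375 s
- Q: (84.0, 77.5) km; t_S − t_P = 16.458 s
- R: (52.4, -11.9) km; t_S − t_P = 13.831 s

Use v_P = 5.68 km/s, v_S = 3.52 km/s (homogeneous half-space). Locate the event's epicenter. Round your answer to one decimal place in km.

-64.0 km east, 41.4 km north

Distance from S−P lag: d = Δt · v_P v_S / (v_P − v_S) = Δt · (5.68·3.52)/(5.68−3.52) ≈ 9.2563·Δt.
So d_P = 207.11, d_Q = 152.34, d_R = 128.02 km.
Circle about each station: (x − 109.7)² + (y + 71.4)² = 207.11²; (x − 84.0)² + (y − 77.5)² = 152.34²; (x − 52.4)² + (y + 11.9)² = 128.02².
Subtracting the P equation from the Q and R equations removes the quadratic terms:
-51.4 x + 297.8 y = 15617.28
-114.6 x + 119.0 y = 12260.75
Solving the 2×2 system: x ≈ -64.0, y ≈ 41.4 km.
Check against P (with the unrounded x, y): √((x − 109.7)²+(y + 71.4)²) = 207.11 ≈ 207.11 km. ✓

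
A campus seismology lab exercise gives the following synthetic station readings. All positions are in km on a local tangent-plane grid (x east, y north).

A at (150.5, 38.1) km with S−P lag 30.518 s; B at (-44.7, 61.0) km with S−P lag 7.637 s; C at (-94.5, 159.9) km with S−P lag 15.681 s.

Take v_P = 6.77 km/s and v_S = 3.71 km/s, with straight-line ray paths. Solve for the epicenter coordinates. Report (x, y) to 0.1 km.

x ≈ -99.9 km, y ≈ 31.3 km

Distance from S−P lag: d = Δt · v_P v_S / (v_P − v_S) = Δt · (6.77·3.71)/(6.77−3.71) ≈ 8.2081·Δt.
So d_A = 250.49, d_B = 62.69, d_C = 128.71 km.
Circle about each station: (x − 150.5)² + (y − 38.1)² = 250.49²; (x + 44.7)² + (y − 61.0)² = 62.69²; (x + 94.5)² + (y − 159.9)² = 128.71².
Subtracting the A equation from the B and C equations removes the quadratic terms:
-390.4 x + 45.8 y = 40432.43
-490.0 x + 243.6 y = 56575.38
Solving the 2×2 system: x ≈ -99.9, y ≈ 31.3 km.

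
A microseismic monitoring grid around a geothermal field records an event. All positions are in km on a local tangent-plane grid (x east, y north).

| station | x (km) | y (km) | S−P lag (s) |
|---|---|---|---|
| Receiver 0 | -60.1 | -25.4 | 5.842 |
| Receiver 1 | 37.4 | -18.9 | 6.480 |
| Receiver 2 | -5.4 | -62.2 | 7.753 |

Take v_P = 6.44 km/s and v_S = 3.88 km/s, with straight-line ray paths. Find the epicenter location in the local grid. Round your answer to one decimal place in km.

x ≈ -17.5 km, y ≈ 12.5 km

Distance from S−P lag: d = Δt · v_P v_S / (v_P − v_S) = Δt · (6.44·3.88)/(6.44−3.88) ≈ 9.7606·Δt.
So d_Receiver 0 = 57.02, d_Receiver 1 = 63.25, d_Receiver 2 = 75.67 km.
Circle about each station: (x + 60.1)² + (y + 25.4)² = 57.02²; (x − 37.4)² + (y + 18.9)² = 63.25²; (x + 5.4)² + (y + 62.2)² = 75.67².
Subtracting the Receiver 0 equation from the Receiver 1 and Receiver 2 equations removes the quadratic terms:
195.0 x + 13.0 y = -3250.48
109.4 x − 73.6 y = -2833.84
Solving the 2×2 system: x ≈ -17.5, y ≈ 12.5 km.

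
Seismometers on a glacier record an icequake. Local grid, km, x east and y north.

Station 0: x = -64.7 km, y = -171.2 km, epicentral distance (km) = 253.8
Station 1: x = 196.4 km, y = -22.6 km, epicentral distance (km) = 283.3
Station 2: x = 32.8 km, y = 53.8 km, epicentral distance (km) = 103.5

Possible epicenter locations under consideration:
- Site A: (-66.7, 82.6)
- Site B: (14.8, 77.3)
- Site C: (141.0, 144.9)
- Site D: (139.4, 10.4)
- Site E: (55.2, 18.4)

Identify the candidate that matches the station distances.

Site A

For each candidate, compare |candidate − station| to the reported distance:
Site A: residuals Station 0 0.0, Station 1 0.1, Station 2 0.1 → max 0.1 km
Site B: residuals Station 0 7.1, Station 1 76.0, Station 2 73.9 → max 76.0 km
Site C: residuals Station 0 123.3, Station 1 106.9, Station 2 37.9 → max 123.3 km
Site D: residuals Station 0 19.4, Station 1 217.4, Station 2 11.6 → max 217.4 km
Site E: residuals Station 0 29.5, Station 1 136.3, Station 2 61.6 → max 136.3 km
Only Site A has all residuals ≈ 0.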